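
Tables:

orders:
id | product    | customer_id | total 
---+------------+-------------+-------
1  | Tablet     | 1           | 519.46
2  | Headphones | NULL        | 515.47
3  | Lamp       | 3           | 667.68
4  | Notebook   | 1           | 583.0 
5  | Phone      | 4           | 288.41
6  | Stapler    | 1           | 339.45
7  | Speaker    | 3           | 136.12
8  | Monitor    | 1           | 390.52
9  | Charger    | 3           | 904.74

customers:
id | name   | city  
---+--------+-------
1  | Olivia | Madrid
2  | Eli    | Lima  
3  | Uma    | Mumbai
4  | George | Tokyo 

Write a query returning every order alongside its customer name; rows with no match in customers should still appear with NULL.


LEFT JOIN keeps every row from orders (the left table); where customer_id has no match in customers, the customer columns become NULL. Walk through each order:
  - order 1 (Tablet): customer_id=1 -> matches Olivia
  - order 2 (Headphones): customer_id=NULL, no match -> kept with NULL
  - order 3 (Lamp): customer_id=3 -> matches Uma
  - order 4 (Notebook): customer_id=1 -> matches Olivia
  - order 5 (Phone): customer_id=4 -> matches George
  - order 6 (Stapler): customer_id=1 -> matches Olivia
  - order 7 (Speaker): customer_id=3 -> matches Uma
  - order 8 (Monitor): customer_id=1 -> matches Olivia
  - order 9 (Charger): customer_id=3 -> matches Uma
All 9 rows appear; 1 has NULL customer.

SQL:
SELECT a.product, b.name AS customer
FROM orders a
LEFT JOIN customers b ON a.customer_id = b.id

Result:
product    | customer
-----------+---------
Tablet     | Olivia  
Headphones | NULL    
Lamp       | Uma     
Notebook   | Olivia  
Phone      | George  
Stapler    | Olivia  
Speaker    | Uma     
Monitor    | Olivia  
Charger    | Uma     


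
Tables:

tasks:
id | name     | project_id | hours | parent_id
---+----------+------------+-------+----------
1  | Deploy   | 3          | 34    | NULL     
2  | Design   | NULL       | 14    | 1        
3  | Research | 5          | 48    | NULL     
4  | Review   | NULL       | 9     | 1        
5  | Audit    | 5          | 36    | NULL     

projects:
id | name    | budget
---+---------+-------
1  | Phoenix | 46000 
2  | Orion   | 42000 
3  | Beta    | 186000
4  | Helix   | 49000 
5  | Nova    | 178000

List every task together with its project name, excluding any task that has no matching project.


INNER JOIN keeps only tasks rows whose project_id matches an id in projects. Walk through each task:
  - task 1 (Deploy): project_id=3 -> matches Beta
  - task 2 (Design): project_id=NULL, no match -> dropped
  - task 3 (Research): project_id=5 -> matches Nova
  - task 4 (Review): project_id=NULL, no match -> dropped
  - task 5 (Audit): project_id=5 -> matches Nova
So 2 of 5 rows are dropped.

SQL:
SELECT a.name, b.name AS project
FROM tasks a
INNER JOIN projects b ON a.project_id = b.id

Result:
name     | project
---------+--------
Deploy   | Beta   
Research | Nova   
Audit    | Nova   


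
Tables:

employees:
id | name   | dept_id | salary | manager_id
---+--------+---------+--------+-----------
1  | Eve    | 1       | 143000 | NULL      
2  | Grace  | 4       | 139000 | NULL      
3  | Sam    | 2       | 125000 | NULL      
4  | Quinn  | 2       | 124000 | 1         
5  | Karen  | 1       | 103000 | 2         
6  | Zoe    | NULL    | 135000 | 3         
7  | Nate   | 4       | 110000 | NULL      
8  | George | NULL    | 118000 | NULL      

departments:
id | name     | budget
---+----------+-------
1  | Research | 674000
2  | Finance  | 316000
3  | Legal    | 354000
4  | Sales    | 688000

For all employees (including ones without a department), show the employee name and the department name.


LEFT JOIN keeps every row from employees (the left table); where dept_id has no match in departments, the department columns become NULL. Walk through each employee:
  - employee 1 (Eve): dept_id=1 -> matches Research
  - employee 2 (Grace): dept_id=4 -> matches Sales
  - employee 3 (Sam): dept_id=2 -> matches Finance
  - employee 4 (Quinn): dept_id=2 -> matches Finance
  - employee 5 (Karen): dept_id=1 -> matches Research
  - employee 6 (Zoe): dept_id=NULL, no match -> kept with NULL
  - employee 7 (Nate): dept_id=4 -> matches Sales
  - employee 8 (George): dept_id=NULL, no match -> kept with NULL
All 8 rows appear; 2 have NULL department.

SQL:
SELECT a.name, b.name AS department
FROM employees a
LEFT JOIN departments b ON a.dept_id = b.id

Result:
name   | department
-------+-----------
Eve    | Research  
Grace  | Sales     
Sam    | Finance   
Quinn  | Finance   
Karen  | Research  
Zoe    | NULL      
Nate   | Sales     
George | NULL      


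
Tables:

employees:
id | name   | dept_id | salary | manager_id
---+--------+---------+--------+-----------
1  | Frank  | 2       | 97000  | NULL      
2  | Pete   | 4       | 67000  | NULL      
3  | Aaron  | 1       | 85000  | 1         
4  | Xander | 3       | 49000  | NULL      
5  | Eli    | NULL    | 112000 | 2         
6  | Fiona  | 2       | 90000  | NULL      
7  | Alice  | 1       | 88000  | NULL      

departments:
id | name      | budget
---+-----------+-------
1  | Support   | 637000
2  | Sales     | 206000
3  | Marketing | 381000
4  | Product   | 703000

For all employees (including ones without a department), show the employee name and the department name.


LEFT JOIN keeps every row from employees (the left table); where dept_id has no match in departments, the department columns become NULL. Walk through each employee:
  - employee 1 (Frank): dept_id=2 -> matches Sales
  - employee 2 (Pete): dept_id=4 -> matches Product
  - employee 3 (Aaron): dept_id=1 -> matches Support
  - employee 4 (Xander): dept_id=3 -> matches Marketing
  - employee 5 (Eli): dept_id=NULL, no match -> kept with NULL
  - employee 6 (Fiona): dept_id=2 -> matches Sales
  - employee 7 (Alice): dept_id=1 -> matches Support
All 7 rows appear; 1 has NULL department.

SQL:
SELECT a.name, b.name AS department
FROM employees a
LEFT JOIN departments b ON a.dept_id = b.id

Result:
name   | department
-------+-----------
Frank  | Sales     
Pete   | Product   
Aaron  | Support   
Xander | Marketing 
Eli    | NULL      
Fiona  | Sales     
Alice  | Support   


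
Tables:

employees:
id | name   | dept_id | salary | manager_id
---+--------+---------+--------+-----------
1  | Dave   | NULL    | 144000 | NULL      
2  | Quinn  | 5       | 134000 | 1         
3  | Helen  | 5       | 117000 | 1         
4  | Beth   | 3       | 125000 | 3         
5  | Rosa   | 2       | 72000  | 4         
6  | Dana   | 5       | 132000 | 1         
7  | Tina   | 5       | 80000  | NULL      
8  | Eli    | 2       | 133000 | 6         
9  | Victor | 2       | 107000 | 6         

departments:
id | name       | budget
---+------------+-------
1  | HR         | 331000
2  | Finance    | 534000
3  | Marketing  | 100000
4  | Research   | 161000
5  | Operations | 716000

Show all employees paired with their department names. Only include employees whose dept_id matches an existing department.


INNER JOIN keeps only employees rows whose dept_id matches an id in departments. Walk through each employee:
  - employee 1 (Dave): dept_id=NULL, no match -> dropped
  - employee 2 (Quinn): dept_id=5 -> matches Operations
  - employee 3 (Helen): dept_id=5 -> matches Operations
  - employee 4 (Beth): dept_id=3 -> matches Marketing
  - employee 5 (Rosa): dept_id=2 -> matches Finance
  - employee 6 (Dana): dept_id=5 -> matches Operations
  - employee 7 (Tina): dept_id=5 -> matches Operations
  - employee 8 (Eli): dept_id=2 -> matches Finance
  - employee 9 (Victor): dept_id=2 -> matches Finance
So 1 of 9 rows is dropped.

SQL:
SELECT a.name, b.name AS department
FROM employees a
INNER JOIN departments b ON a.dept_id = b.id

Result:
name   | department
-------+-----------
Quinn  | Operations
Helen  | Operations
Beth   | Marketing 
Rosa   | Finance   
Dana   | Operations
Tina   | Operations
Eli    | Finance   
Victor | Finance   


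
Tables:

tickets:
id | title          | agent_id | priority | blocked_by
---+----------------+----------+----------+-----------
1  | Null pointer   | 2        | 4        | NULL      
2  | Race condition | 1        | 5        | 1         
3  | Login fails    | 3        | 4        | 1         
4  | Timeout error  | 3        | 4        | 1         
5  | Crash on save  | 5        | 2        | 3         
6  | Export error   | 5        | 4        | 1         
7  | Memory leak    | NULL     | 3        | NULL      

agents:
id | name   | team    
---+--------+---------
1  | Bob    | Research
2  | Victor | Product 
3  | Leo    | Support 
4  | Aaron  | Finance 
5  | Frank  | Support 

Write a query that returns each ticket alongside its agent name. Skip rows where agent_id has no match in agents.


INNER JOIN keeps only tickets rows whose agent_id matches an id in agents. Walk through each ticket:
  - ticket 1 (Null pointer): agent_id=2 -> matches Victor
  - ticket 2 (Race condition): agent_id=1 -> matches Bob
  - ticket 3 (Login fails): agent_id=3 -> matches Leo
  - ticket 4 (Timeout error): agent_id=3 -> matches Leo
  - ticket 5 (Crash on save): agent_id=5 -> matches Frank
  - ticket 6 (Export error): agent_id=5 -> matches Frank
  - ticket 7 (Memory leak): agent_id=NULL, no match -> dropped
So 1 of 7 rows is dropped.

SQL:
SELECT a.title, b.name AS agent
FROM tickets a
INNER JOIN agents b ON a.agent_id = b.id

Result:
title          | agent 
---------------+-------
Null pointer   | Victor
Race condition | Bob   
Login fails    | Leo   
Timeout error  | Leo   
Crash on save  | Frank 
Export error   | Frank 


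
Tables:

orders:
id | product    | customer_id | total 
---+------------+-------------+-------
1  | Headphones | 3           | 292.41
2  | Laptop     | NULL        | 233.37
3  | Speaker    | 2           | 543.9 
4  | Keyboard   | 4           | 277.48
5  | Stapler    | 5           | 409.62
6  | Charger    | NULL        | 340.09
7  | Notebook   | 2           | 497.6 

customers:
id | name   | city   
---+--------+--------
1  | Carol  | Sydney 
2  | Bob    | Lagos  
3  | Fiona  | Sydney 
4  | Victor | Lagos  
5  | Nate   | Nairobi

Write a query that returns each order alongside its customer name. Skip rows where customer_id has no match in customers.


INNER JOIN keeps only orders rows whose customer_id matches an id in customers. Walk through each order:
  - order 1 (Headphones): customer_id=3 -> matches Fiona
  - order 2 (Laptop): customer_id=NULL, no match -> dropped
  - order 3 (Speaker): customer_id=2 -> matches Bob
  - order 4 (Keyboard): customer_id=4 -> matches Victor
  - order 5 (Stapler): customer_id=5 -> matches Nate
  - order 6 (Charger): customer_id=NULL, no match -> dropped
  - order 7 (Notebook): customer_id=2 -> matches Bob
So 2 of 7 rows are dropped.

SQL:
SELECT a.product, b.name AS customer
FROM orders a
INNER JOIN customers b ON a.customer_id = b.id

Result:
product    | customer
-----------+---------
Headphones | Fiona   
Speaker    | Bob     
Keyboard   | Victor  
Stapler    | Nate    
Notebook   | Bob     


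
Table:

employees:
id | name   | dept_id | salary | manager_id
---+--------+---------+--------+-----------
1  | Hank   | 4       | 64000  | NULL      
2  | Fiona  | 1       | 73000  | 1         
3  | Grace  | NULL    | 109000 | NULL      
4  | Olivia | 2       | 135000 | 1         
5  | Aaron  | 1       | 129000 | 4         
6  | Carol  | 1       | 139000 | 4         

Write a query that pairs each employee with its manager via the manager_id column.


This is a self-join: employees is joined to a second copy of itself, matching each row's manager_id to another row's id. Use LEFT JOIN so rows with manager_id=NULL are kept.
  - employee 1 (Hank): manager_id=NULL -> NULL
  - employee 2 (Fiona): manager_id=1 -> Hank
  - employee 3 (Grace): manager_id=NULL -> NULL
  - employee 4 (Olivia): manager_id=1 -> Hank
  - employee 5 (Aaron): manager_id=4 -> Olivia
  - employee 6 (Carol): manager_id=4 -> Olivia

SQL:
SELECT a.name AS item, b.name AS manager
FROM employees a
LEFT JOIN employees b ON a.manager_id = b.id

Result:
item   | manager
-------+--------
Hank   | NULL   
Fiona  | Hank   
Grace  | NULL   
Olivia | Hank   
Aaron  | Olivia 
Carol  | Olivia 


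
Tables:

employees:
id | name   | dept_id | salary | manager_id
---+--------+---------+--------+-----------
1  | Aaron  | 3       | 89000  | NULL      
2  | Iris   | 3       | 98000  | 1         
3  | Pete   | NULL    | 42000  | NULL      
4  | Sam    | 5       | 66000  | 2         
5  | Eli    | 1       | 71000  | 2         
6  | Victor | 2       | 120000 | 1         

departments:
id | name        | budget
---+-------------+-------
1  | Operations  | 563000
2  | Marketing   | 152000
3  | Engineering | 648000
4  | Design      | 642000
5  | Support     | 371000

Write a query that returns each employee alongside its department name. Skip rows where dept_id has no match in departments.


INNER JOIN keeps only employees rows whose dept_id matches an id in departments. Walk through each employee:
  - employee 1 (Aaron): dept_id=3 -> matches Engineering
  - employee 2 (Iris): dept_id=3 -> matches Engineering
  - employee 3 (Pete): dept_id=NULL, no match -> dropped
  - employee 4 (Sam): dept_id=5 -> matches Support
  - employee 5 (Eli): dept_id=1 -> matches Operations
  - employee 6 (Victor): dept_id=2 -> matches Marketing
So 1 of 6 rows is dropped.

SQL:
SELECT a.name, b.name AS department
FROM employees a
INNER JOIN departments b ON a.dept_id = b.id

Result:
name   | department 
-------+------------
Aaron  | Engineering
Iris   | Engineering
Sam    | Support    
Eli    | Operations 
Victor | Marketing  


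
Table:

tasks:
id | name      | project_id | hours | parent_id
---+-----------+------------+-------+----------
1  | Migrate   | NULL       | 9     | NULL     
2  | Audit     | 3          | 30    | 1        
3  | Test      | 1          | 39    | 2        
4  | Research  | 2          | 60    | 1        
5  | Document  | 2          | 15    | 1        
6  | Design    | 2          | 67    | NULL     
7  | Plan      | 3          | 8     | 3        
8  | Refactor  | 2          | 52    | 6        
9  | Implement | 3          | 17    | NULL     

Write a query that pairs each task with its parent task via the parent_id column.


This is a self-join: tasks is joined to a second copy of itself, matching each row's parent_id to another row's id. Use LEFT JOIN so rows with parent_id=NULL are kept.
  - task 1 (Migrate): parent_id=NULL -> NULL
  - task 2 (Audit): parent_id=1 -> Migrate
  - task 3 (Test): parent_id=2 -> Audit
  - task 4 (Research): parent_id=1 -> Migrate
  - task 5 (Document): parent_id=1 -> Migrate
  - task 6 (Design): parent_id=NULL -> NULL
  - task 7 (Plan): parent_id=3 -> Test
  - task 8 (Refactor): parent_id=6 -> Design
  - task 9 (Implement): parent_id=NULL -> NULL

SQL:
SELECT a.name AS item, b.name AS parent
FROM tasks a
LEFT JOIN tasks b ON a.parent_id = b.id

Result:
item      | parent 
----------+--------
Migrate   | NULL   
Audit     | Migrate
Test      | Audit  
Research  | Migrate
Document  | Migrate
Design    | NULL   
Plan      | Test   
Refactor  | Design 
Implement | NULL   


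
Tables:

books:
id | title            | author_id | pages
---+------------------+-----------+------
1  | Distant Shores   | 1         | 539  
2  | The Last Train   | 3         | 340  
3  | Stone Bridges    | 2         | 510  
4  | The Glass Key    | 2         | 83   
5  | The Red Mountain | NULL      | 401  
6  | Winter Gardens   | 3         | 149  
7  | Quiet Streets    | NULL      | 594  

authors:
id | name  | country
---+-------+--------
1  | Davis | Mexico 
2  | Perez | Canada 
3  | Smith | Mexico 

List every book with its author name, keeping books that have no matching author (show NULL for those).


LEFT JOIN keeps every row from books (the left table); where author_id has no match in authors, the author columns become NULL. Walk through each book:
  - book 1 (Distant Shores): author_id=1 -> matches Davis
  - book 2 (The Last Train): author_id=3 -> matches Smith
  - book 3 (Stone Bridges): author_id=2 -> matches Perez
  - book 4 (The Glass Key): author_id=2 -> matches Perez
  - book 5 (The Red Mountain): author_id=NULL, no match -> kept with NULL
  - book 6 (Winter Gardens): author_id=3 -> matches Smith
  - book 7 (Quiet Streets): author_id=NULL, no match -> kept with NULL
All 7 rows appear; 2 have NULL author.

SQL:
SELECT a.title, b.name AS author
FROM books a
LEFT JOIN authors b ON a.author_id = b.id

Result:
title            | author
-----------------+-------
Distant Shores   | Davis 
The Last Train   | Smith 
Stone Bridges    | Perez 
The Glass Key    | Perez 
The Red Mountain | NULL  
Winter Gardens   | Smith 
Quiet Streets    | NULL  


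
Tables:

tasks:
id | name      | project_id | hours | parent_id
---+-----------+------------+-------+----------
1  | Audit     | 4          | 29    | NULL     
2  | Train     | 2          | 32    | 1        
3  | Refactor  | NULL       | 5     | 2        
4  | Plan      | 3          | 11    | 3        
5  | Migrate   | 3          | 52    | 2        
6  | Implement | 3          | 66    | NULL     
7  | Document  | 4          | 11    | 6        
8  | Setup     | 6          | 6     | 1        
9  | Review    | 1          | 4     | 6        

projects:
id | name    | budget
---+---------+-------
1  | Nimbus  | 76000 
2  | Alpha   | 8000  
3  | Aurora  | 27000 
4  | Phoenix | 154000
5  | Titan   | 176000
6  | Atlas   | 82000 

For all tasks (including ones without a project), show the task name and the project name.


LEFT JOIN keeps every row from tasks (the left table); where project_id has no match in projects, the project columns become NULL. Walk through each task:
  - task 1 (Audit): project_id=4 -> matches Phoenix
  - task 2 (Train): project_id=2 -> matches Alpha
  - task 3 (Refactor): project_id=NULL, no match -> kept with NULL
  - task 4 (Plan): project_id=3 -> matches Aurora
  - task 5 (Migrate): project_id=3 -> matches Aurora
  - task 6 (Implement): project_id=3 -> matches Aurora
  - task 7 (Document): project_id=4 -> matches Phoenix
  - task 8 (Setup): project_id=6 -> matches Atlas
  - task 9 (Review): project_id=1 -> matches Nimbus
All 9 rows appear; 1 has NULL project.

SQL:
SELECT a.name, b.name AS project
FROM tasks a
LEFT JOIN projects b ON a.project_id = b.id

Result:
name      | project
----------+--------
Audit     | Phoenix
Train     | Alpha  
Refactor  | NULL   
Plan      | Aurora 
Migrate   | Aurora 
Implement | Aurora 
Document  | Phoenix
Setup     | Atlas  
Review    | Nimbus 


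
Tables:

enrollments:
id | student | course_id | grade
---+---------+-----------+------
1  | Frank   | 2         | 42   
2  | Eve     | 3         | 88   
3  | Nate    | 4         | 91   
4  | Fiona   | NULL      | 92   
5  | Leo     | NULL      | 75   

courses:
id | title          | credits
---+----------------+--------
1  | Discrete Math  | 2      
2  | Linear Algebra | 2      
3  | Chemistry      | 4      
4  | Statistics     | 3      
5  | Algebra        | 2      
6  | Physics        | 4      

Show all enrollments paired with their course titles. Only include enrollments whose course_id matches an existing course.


INNER JOIN keeps only enrollments rows whose course_id matches an id in courses. Walk through each enrollment:
  - enrollment 1 (Frank): course_id=2 -> matches Linear Algebra
  - enrollment 2 (Eve): course_id=3 -> matches Chemistry
  - enrollment 3 (Nate): course_id=4 -> matches Statistics
  - enrollment 4 (Fiona): course_id=NULL, no match -> dropped
  - enrollment 5 (Leo): course_id=NULL, no match -> dropped
So 2 of 5 rows are dropped.

SQL:
SELECT a.student, b.title AS course
FROM enrollments a
INNER JOIN courses b ON a.course_id = b.id

Result:
student | course        
--------+---------------
Frank   | Linear Algebra
Eve     | Chemistry     
Nate    | Statistics    


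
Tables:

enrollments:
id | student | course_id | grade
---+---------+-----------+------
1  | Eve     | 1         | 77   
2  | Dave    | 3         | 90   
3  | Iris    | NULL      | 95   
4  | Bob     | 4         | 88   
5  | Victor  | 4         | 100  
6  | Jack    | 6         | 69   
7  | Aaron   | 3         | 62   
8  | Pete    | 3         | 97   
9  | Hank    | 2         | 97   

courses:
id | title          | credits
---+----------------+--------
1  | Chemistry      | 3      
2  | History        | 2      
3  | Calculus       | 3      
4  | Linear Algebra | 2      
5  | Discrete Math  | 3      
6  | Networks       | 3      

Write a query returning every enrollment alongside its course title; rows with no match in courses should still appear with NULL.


LEFT JOIN keeps every row from enrollments (the left table); where course_id has no match in courses, the course columns become NULL. Walk through each enrollment:
  - enrollment 1 (Eve): course_id=1 -> matches Chemistry
  - enrollment 2 (Dave): course_id=3 -> matches Calculus
  - enrollment 3 (Iris): course_id=NULL, no match -> kept with NULL
  - enrollment 4 (Bob): course_id=4 -> matches Linear Algebra
  - enrollment 5 (Victor): course_id=4 -> matches Linear Algebra
  - enrollment 6 (Jack): course_id=6 -> matches Networks
  - enrollment 7 (Aaron): course_id=3 -> matches Calculus
  - enrollment 8 (Pete): course_id=3 -> matches Calculus
  - enrollment 9 (Hank): course_id=2 -> matches History
All 9 rows appear; 1 has NULL course.

SQL:
SELECT a.student, b.title AS course
FROM enrollments a
LEFT JOIN courses b ON a.course_id = b.id

Result:
student | course        
--------+---------------
Eve     | Chemistry     
Dave    | Calculus      
Iris    | NULL          
Bob     | Linear Algebra
Victor  | Linear Algebra
Jack    | Networks      
Aaron   | Calculus      
Pete    | Calculus      
Hank    | History       


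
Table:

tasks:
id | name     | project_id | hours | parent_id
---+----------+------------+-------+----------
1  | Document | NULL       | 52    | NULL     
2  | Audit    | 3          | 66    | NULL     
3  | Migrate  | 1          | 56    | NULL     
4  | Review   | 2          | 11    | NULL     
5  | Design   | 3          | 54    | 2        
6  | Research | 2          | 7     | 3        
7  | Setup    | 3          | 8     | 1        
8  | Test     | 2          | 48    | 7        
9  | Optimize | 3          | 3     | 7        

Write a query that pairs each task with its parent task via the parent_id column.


This is a self-join: tasks is joined to a second copy of itself, matching each row's parent_id to another row's id. Use LEFT JOIN so rows with parent_id=NULL are kept.
  - task 1 (Document): parent_id=NULL -> NULL
  - task 2 (Audit): parent_id=NULL -> NULL
  - task 3 (Migrate): parent_id=NULL -> NULL
  - task 4 (Review): parent_id=NULL -> NULL
  - task 5 (Design): parent_id=2 -> Audit
  - task 6 (Research): parent_id=3 -> Migrate
  - task 7 (Setup): parent_id=1 -> Document
  - task 8 (Test): parent_id=7 -> Setup
  - task 9 (Optimize): parent_id=7 -> Setup

SQL:
SELECT a.name AS item, b.name AS parent
FROM tasks a
LEFT JOIN tasks b ON a.parent_id = b.id

Result:
item     | parent  
---------+---------
Document | NULL    
Audit    | NULL    
Migrate  | NULL    
Review   | NULL    
Design   | Audit   
Research | Migrate 
Setup    | Document
Test     | Setup   
Optimize | Setup   


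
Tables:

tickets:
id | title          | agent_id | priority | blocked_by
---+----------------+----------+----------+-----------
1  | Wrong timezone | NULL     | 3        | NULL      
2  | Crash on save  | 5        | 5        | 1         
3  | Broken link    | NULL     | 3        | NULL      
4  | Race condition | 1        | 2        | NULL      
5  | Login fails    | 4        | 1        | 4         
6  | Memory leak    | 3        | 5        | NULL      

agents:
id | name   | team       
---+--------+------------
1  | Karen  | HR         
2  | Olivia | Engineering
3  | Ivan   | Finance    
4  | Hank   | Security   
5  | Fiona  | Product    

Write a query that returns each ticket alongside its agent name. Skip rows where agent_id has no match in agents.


INNER JOIN keeps only tickets rows whose agent_id matches an id in agents. Walk through each ticket:
  - ticket 1 (Wrong timezone): agent_id=NULL, no match -> dropped
  - ticket 2 (Crash on save): agent_id=5 -> matches Fiona
  - ticket 3 (Broken link): agent_id=NULL, no match -> dropped
  - ticket 4 (Race condition): agent_id=1 -> matches Karen
  - ticket 5 (Login fails): agent_id=4 -> matches Hank
  - ticket 6 (Memory leak): agent_id=3 -> matches Ivan
So 2 of 6 rows are dropped.

SQL:
SELECT a.title, b.name AS agent
FROM tickets a
INNER JOIN agents b ON a.agent_id = b.id

Result:
title          | agent
---------------+------
Crash on save  | Fiona
Race condition | Karen
Login fails    | Hank 
Memory leak    | Ivan 


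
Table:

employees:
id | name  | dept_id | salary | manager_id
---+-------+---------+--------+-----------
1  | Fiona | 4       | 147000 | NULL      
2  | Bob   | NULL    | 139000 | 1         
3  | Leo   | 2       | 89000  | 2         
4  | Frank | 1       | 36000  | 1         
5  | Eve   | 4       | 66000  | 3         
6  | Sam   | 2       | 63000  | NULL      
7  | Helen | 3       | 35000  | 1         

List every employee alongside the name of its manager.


This is a self-join: employees is joined to a second copy of itself, matching each row's manager_id to another row's id. Use LEFT JOIN so rows with manager_id=NULL are kept.
  - employee 1 (Fiona): manager_id=NULL -> NULL
  - employee 2 (Bob): manager_id=1 -> Fiona
  - employee 3 (Leo): manager_id=2 -> Bob
  - employee 4 (Frank): manager_id=1 -> Fiona
  - employee 5 (Eve): manager_id=3 -> Leo
  - employee 6 (Sam): manager_id=NULL -> NULL
  - employee 7 (Helen): manager_id=1 -> Fiona

SQL:
SELECT a.name AS item, b.name AS manager
FROM employees a
LEFT JOIN employees b ON a.manager_id = b.id

Result:
item  | manager
------+--------
Fiona | NULL   
Bob   | Fiona  
Leo   | Bob    
Frank | Fiona  
Eve   | Leo    
Sam   | NULL   
Helen | Fiona  


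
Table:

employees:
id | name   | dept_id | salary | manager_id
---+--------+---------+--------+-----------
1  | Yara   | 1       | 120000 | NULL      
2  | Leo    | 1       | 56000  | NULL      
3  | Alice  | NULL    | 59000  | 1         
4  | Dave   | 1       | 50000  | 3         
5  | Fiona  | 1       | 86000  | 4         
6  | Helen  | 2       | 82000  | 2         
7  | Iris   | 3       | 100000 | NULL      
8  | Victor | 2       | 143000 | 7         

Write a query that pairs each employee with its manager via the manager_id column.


This is a self-join: employees is joined to a second copy of itself, matching each row's manager_id to another row's id. Use LEFT JOIN so rows with manager_id=NULL are kept.
  - employee 1 (Yara): manager_id=NULL -> NULL
  - employee 2 (Leo): manager_id=NULL -> NULL
  - employee 3 (Alice): manager_id=1 -> Yara
  - employee 4 (Dave): manager_id=3 -> Alice
  - employee 5 (Fiona): manager_id=4 -> Dave
  - employee 6 (Helen): manager_id=2 -> Leo
  - employee 7 (Iris): manager_id=NULL -> NULL
  - employee 8 (Victor): manager_id=7 -> Iris

SQL:
SELECT a.name AS item, b.name AS manager
FROM employees a
LEFT JOIN employees b ON a.manager_id = b.id

Result:
item   | manager
-------+--------
Yara   | NULL   
Leo    | NULL   
Alice  | Yara   
Dave   | Alice  
Fiona  | Dave   
Helen  | Leo    
Iris   | NULL   
Victor | Iris   


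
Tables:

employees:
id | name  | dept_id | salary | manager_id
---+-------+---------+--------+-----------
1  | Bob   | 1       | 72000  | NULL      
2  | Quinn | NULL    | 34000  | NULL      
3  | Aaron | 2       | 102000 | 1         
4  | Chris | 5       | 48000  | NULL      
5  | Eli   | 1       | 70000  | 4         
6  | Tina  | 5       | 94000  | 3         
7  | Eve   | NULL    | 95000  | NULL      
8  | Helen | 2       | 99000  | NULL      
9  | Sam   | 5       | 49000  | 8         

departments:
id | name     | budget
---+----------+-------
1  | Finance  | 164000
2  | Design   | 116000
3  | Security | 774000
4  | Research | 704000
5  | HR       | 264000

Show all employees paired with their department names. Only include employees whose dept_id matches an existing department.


INNER JOIN keeps only employees rows whose dept_id matches an id in departments. Walk through each employee:
  - employee 1 (Bob): dept_id=1 -> matches Finance
  - employee 2 (Quinn): dept_id=NULL, no match -> dropped
  - employee 3 (Aaron): dept_id=2 -> matches Design
  - employee 4 (Chris): dept_id=5 -> matches HR
  - employee 5 (Eli): dept_id=1 -> matches Finance
  - employee 6 (Tina): dept_id=5 -> matches HR
  - employee 7 (Eve): dept_id=NULL, no match -> dropped
  - employee 8 (Helen): dept_id=2 -> matches Design
  - employee 9 (Sam): dept_id=5 -> matches HR
So 2 of 9 rows are dropped.

SQL:
SELECT a.name, b.name AS department
FROM employees a
INNER JOIN departments b ON a.dept_id = b.id

Result:
name  | department
------+-----------
Bob   | Finance   
Aaron | Design    
Chris | HR        
Eli   | Finance   
Tina  | HR        
Helen | Design    
Sam   | HR        


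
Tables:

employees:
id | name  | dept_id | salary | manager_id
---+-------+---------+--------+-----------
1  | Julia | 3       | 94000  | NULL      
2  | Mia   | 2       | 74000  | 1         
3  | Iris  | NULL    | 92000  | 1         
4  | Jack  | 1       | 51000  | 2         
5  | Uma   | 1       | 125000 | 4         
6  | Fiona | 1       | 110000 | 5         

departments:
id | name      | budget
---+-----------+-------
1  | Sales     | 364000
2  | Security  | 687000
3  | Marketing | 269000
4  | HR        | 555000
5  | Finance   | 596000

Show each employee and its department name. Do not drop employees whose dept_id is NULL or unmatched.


LEFT JOIN keeps every row from employees (the left table); where dept_id has no match in departments, the department columns become NULL. Walk through each employee:
  - employee 1 (Julia): dept_id=3 -> matches Marketing
  - employee 2 (Mia): dept_id=2 -> matches Security
  - employee 3 (Iris): dept_id=NULL, no match -> kept with NULL
  - employee 4 (Jack): dept_id=1 -> matches Sales
  - employee 5 (Uma): dept_id=1 -> matches Sales
  - employee 6 (Fiona): dept_id=1 -> matches Sales
All 6 rows appear; 1 has NULL department.

SQL:
SELECT a.name, b.name AS department
FROM employees a
LEFT JOIN departments b ON a.dept_id = b.id

Result:
name  | department
------+-----------
Julia | Marketing 
Mia   | Security  
Iris  | NULL      
Jack  | Sales     
Uma   | Sales     
Fiona | Sales     


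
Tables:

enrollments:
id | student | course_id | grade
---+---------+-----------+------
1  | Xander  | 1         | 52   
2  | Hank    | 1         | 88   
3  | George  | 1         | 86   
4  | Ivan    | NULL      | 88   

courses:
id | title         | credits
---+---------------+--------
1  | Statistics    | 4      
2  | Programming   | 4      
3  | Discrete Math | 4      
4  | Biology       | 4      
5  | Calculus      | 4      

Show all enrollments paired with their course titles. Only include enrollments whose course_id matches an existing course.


INNER JOIN keeps only enrollments rows whose course_id matches an id in courses. Walk through each enrollment:
  - enrollment 1 (Xander): course_id=1 -> matches Statistics
  - enrollment 2 (Hank): course_id=1 -> matches Statistics
  - enrollment 3 (George): course_id=1 -> matches Statistics
  - enrollment 4 (Ivan): course_id=NULL, no match -> dropped
So 1 of 4 rows is dropped.

SQL:
SELECT a.student, b.title AS course
FROM enrollments a
INNER JOIN courses b ON a.course_id = b.id

Result:
student | course    
--------+-----------
Xander  | Statistics
Hank    | Statistics
George  | Statistics


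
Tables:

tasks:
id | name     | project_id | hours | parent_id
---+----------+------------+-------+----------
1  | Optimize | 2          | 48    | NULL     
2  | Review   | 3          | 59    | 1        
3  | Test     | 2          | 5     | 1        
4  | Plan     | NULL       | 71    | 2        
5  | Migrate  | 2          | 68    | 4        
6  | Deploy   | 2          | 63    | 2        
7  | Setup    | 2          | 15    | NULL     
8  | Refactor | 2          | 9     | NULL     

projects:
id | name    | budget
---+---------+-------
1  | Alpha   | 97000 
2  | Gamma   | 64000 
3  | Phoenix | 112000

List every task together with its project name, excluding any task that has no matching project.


INNER JOIN keeps only tasks rows whose project_id matches an id in projects. Walk through each task:
  - task 1 (Optimize): project_id=2 -> matches Gamma
  - task 2 (Review): project_id=3 -> matches Phoenix
  - task 3 (Test): project_id=2 -> matches Gamma
  - task 4 (Plan): project_id=NULL, no match -> dropped
  - task 5 (Migrate): project_id=2 -> matches Gamma
  - task 6 (Deploy): project_id=2 -> matches Gamma
  - task 7 (Setup): project_id=2 -> matches Gamma
  - task 8 (Refactor): project_id=2 -> matches Gamma
So 1 of 8 rows is dropped.

SQL:
SELECT a.name, b.name AS project
FROM tasks a
INNER JOIN projects b ON a.project_id = b.id

Result:
name     | project
---------+--------
Optimize | Gamma  
Review   | Phoenix
Test     | Gamma  
Migrate  | Gamma  
Deploy   | Gamma  
Setup    | Gamma  
Refactor | Gamma  


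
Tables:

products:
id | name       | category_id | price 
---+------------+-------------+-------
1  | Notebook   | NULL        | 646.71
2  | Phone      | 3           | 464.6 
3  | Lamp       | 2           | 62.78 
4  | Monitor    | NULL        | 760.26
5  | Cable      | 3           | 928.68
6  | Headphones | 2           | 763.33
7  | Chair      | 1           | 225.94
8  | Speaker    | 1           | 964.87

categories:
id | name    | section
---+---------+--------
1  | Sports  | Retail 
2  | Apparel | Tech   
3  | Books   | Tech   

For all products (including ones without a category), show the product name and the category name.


LEFT JOIN keeps every row from products (the left table); where category_id has no match in categories, the category columns become NULL. Walk through each product:
  - product 1 (Notebook): category_id=NULL, no match -> kept with NULL
  - product 2 (Phone): category_id=3 -> matches Books
  - product 3 (Lamp): category_id=2 -> matches Apparel
  - product 4 (Monitor): category_id=NULL, no match -> kept with NULL
  - product 5 (Cable): category_id=3 -> matches Books
  - product 6 (Headphones): category_id=2 -> matches Apparel
  - product 7 (Chair): category_id=1 -> matches Sports
  - product 8 (Speaker): category_id=1 -> matches Sports
All 8 rows appear; 2 have NULL category.

SQL:
SELECT a.name, b.name AS category
FROM products a
LEFT JOIN categories b ON a.category_id = b.id

Result:
name       | category
-----------+---------
Notebook   | NULL    
Phone      | Books   
Lamp       | Apparel 
Monitor    | NULL    
Cable      | Books   
Headphones | Apparel 
Chair      | Sports  
Speaker    | Sports  


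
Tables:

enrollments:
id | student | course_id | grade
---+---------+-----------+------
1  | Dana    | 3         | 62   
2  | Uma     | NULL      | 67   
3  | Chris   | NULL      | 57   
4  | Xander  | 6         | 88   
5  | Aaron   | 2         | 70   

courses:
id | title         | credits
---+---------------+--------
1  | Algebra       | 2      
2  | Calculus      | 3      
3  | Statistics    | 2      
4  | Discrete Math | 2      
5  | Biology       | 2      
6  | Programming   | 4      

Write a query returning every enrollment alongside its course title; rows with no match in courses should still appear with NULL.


LEFT JOIN keeps every row from enrollments (the left table); where course_id has no match in courses, the course columns become NULL. Walk through each enrollment:
  - enrollment 1 (Dana): course_id=3 -> matches Statistics
  - enrollment 2 (Uma): course_id=NULL, no match -> kept with NULL
  - enrollment 3 (Chris): course_id=NULL, no match -> kept with NULL
  - enrollment 4 (Xander): course_id=6 -> matches Programming
  - enrollment 5 (Aaron): course_id=2 -> matches Calculus
All 5 rows appear; 2 have NULL course.

SQL:
SELECT a.student, b.title AS course
FROM enrollments a
LEFT JOIN courses b ON a.course_id = b.id

Result:
student | course     
--------+------------
Dana    | Statistics 
Uma     | NULL       
Chris   | NULL       
Xander  | Programming
Aaron   | Calculus   


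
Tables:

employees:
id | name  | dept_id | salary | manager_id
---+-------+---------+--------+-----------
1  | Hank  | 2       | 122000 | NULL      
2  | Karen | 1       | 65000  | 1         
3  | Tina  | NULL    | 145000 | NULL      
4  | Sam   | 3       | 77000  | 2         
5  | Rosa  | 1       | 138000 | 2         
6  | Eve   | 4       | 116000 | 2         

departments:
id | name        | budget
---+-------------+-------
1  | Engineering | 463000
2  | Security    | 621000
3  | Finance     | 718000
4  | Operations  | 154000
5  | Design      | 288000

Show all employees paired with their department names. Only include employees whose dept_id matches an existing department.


INNER JOIN keeps only employees rows whose dept_id matches an id in departments. Walk through each employee:
  - employee 1 (Hank): dept_id=2 -> matches Security
  - employee 2 (Karen): dept_id=1 -> matches Engineering
  - employee 3 (Tina): dept_id=NULL, no match -> dropped
  - employee 4 (Sam): dept_id=3 -> matches Finance
  - employee 5 (Rosa): dept_id=1 -> matches Engineering
  - employee 6 (Eve): dept_id=4 -> matches Operations
So 1 of 6 rows is dropped.

SQL:
SELECT a.name, b.name AS department
FROM employees a
INNER JOIN departments b ON a.dept_id = b.id

Result:
name  | department 
------+------------
Hank  | Security   
Karen | Engineering
Sam   | Finance    
Rosa  | Engineering
Eve   | Operations 


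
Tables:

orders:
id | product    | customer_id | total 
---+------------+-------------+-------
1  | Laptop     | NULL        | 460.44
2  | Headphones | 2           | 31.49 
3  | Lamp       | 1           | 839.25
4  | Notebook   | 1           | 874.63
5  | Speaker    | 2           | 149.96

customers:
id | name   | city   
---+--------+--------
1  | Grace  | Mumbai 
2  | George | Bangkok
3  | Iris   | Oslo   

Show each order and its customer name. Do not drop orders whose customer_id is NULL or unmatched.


LEFT JOIN keeps every row from orders (the left table); where customer_id has no match in customers, the customer columns become NULL. Walk through each order:
  - order 1 (Laptop): customer_id=NULL, no match -> kept with NULL
  - order 2 (Headphones): customer_id=2 -> matches George
  - order 3 (Lamp): customer_id=1 -> matches Grace
  - order 4 (Notebook): customer_id=1 -> matches Grace
  - order 5 (Speaker): customer_id=2 -> matches George
All 5 rows appear; 1 has NULL customer.

SQL:
SELECT a.product, b.name AS customer
FROM orders a
LEFT JOIN customers b ON a.customer_id = b.id

Result:
product    | customer
-----------+---------
Laptop     | NULL    
Headphones | George  
Lamp       | Grace   
Notebook   | Grace   
Speaker    | George  


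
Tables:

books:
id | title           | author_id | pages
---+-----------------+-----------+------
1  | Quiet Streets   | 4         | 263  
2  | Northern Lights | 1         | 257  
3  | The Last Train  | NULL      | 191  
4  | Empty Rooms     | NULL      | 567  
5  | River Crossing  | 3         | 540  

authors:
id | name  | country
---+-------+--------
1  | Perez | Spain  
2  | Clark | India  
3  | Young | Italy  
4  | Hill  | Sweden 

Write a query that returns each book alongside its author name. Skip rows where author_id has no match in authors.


INNER JOIN keeps only books rows whose author_id matches an id in authors. Walk through each book:
  - book 1 (Quiet Streets): author_id=4 -> matches Hill
  - book 2 (Northern Lights): author_id=1 -> matches Perez
  - book 3 (The Last Train): author_id=NULL, no match -> dropped
  - book 4 (Empty Rooms): author_id=NULL, no match -> dropped
  - book 5 (River Crossing): author_id=3 -> matches Young
So 2 of 5 rows are dropped.

SQL:
SELECT a.title, b.name AS author
FROM books a
INNER JOIN authors b ON a.author_id = b.id

Result:
title           | author
----------------+-------
Quiet Streets   | Hill  
Northern Lights | Perez 
River Crossing  | Young 


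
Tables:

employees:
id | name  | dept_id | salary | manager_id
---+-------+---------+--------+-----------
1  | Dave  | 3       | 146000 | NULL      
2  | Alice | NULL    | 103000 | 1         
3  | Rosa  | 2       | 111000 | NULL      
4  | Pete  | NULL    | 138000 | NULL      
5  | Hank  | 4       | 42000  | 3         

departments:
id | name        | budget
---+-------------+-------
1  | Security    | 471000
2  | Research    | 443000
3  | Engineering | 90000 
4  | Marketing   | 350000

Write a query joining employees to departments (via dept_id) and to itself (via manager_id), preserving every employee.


Two LEFT JOINs from the same base table employees: one to departments via dept_id, one to employees itself via manager_id. Both are LEFT so every employee is preserved.
Match against departments:
  - employee 1 (Dave): dept_id=3 -> matches Engineering
  - employee 2 (Alice): dept_id=NULL, no match -> kept with NULL
  - employee 3 (Rosa): dept_id=2 -> matches Research
  - employee 4 (Pete): dept_id=NULL, no match -> kept with NULL
  - employee 5 (Hank): dept_id=4 -> matches Marketing
Match against employees (self):
  - employee 1 (Dave): manager_id=NULL -> NULL
  - employee 2 (Alice): manager_id=1 -> Dave
  - employee 3 (Rosa): manager_id=NULL -> NULL
  - employee 4 (Pete): manager_id=NULL -> NULL
  - employee 5 (Hank): manager_id=3 -> Rosa

SQL:
SELECT a.name, b.name AS department, c.name AS manager
FROM employees a
LEFT JOIN departments b ON a.dept_id = b.id
LEFT JOIN employees c ON a.manager_id = c.id

Result:
name  | department  | manager
------+-------------+--------
Dave  | Engineering | NULL   
Alice | NULL        | Dave   
Rosa  | Research    | NULL   
Pete  | NULL        | NULL   
Hank  | Marketing   | Rosa   
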